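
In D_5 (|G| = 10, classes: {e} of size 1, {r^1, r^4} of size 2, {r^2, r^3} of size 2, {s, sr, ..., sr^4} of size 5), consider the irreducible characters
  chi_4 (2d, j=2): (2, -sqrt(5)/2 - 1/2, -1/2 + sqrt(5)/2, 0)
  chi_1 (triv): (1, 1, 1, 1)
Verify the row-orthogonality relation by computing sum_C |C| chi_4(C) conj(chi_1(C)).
Sum = 0; so <chi_4, chi_1> = 0 (distinct irreducibles are orthogonal).

Proof sketch: Compute term by term over conjugacy classes (|C| * chi_4(C) * conj(chi_1(C))):
  1*(2)*conj(1) + 2*(-sqrt(5)/2 - 1/2)*conj(1) + 2*(-1/2 + sqrt(5)/2)*conj(1) + 5*(0)*conj(1)
  = (2) + (-sqrt(5) - 1) + (-1 + sqrt(5)) + (0)
  = 0.
Dividing by |G| = 10 gives 0/10 = 0, matching the row-orthogonality relation <chi_4, chi_1> = [chi_4 = chi_1].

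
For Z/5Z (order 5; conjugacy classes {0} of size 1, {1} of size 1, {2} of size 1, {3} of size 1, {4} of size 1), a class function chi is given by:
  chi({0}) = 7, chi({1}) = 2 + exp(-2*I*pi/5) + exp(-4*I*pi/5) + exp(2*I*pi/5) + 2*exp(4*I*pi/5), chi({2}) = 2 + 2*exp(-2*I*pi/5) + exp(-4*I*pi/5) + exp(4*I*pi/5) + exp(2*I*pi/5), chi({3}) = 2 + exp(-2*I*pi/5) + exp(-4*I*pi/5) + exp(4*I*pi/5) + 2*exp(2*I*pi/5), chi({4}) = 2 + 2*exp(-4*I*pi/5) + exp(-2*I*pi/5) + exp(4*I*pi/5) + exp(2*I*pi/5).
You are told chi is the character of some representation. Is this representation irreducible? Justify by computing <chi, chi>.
Not irreducible (reducible): <chi, chi> = 11 > 1.

Why: <chi, chi> = (1/|G|) sum_C |C| * |chi(C)|^2 = (1/5)[1*|7|^2 + 1*|2 + exp(-2*I*pi/5) + exp(-4*I*pi/5) + exp(2*I*pi/5) + 2*exp(4*I*pi/5)|^2 + 1*|2 + 2*exp(-2*I*pi/5) + exp(-4*I*pi/5) + exp(4*I*pi/5) + exp(2*I*pi/5)|^2 + 1*|2 + exp(-2*I*pi/5) + exp(-4*I*pi/5) + exp(4*I*pi/5) + 2*exp(2*I*pi/5)|^2 + 1*|2 + 2*exp(-4*I*pi/5) + exp(-2*I*pi/5) + exp(4*I*pi/5) + exp(2*I*pi/5)|^2]
  = (1/5)[(49) + (11 + 9*exp(-2*I*pi/5) + 10*exp(-4*I*pi/5) + 10*exp(4*I*pi/5) + 9*exp(2*I*pi/5)) + (11 + 10*exp(-2*I*pi/5) + 9*exp(-4*I*pi/5) + 9*exp(4*I*pi/5) + 10*exp(2*I*pi/5)) + (11 + 10*exp(-2*I*pi/5) + 9*exp(-4*I*pi/5) + 9*exp(4*I*pi/5) + 10*exp(2*I*pi/5)) + (11 + 9*exp(-2*I*pi/5) + 10*exp(-4*I*pi/5) + 10*exp(4*I*pi/5) + 9*exp(2*I*pi/5))] = 55/5 = 11.
(Exp terms are combined using exp(i*s)*conj(exp(i*t)) = exp(i*(s-t)), and sums of them are collapsed using the identity that for every m > 1 the m distinct m-th roots of unity sum to 0, e.g. 1 + exp(2*I*pi/3) + exp(-2*I*pi/3) = 0.)
A character is irreducible iff <chi, chi> = 1, so this representation is reducible.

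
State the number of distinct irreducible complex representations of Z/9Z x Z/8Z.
72

Proof sketch: The number of irreducible complex representations of a finite group equals its number of conjugacy classes. Z/9Z x Z/8Z is abelian of order 72, so every element is its own conjugacy class: 72 classes, so Z/9Z x Z/8Z (order 72) has exactly 72 irreducible complex representations.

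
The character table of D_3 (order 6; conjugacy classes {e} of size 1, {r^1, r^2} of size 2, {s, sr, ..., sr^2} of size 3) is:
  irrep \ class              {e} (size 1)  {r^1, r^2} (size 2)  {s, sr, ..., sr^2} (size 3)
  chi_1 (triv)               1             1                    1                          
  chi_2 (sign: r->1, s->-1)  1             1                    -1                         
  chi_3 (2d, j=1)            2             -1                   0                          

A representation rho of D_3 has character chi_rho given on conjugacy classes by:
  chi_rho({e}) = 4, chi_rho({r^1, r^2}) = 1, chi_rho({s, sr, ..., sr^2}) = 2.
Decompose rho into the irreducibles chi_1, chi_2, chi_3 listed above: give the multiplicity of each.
Multiplicities: chi_1: 2, chi_2: 0, chi_3: 1.

Reasoning: Use <chi_rho, chi> = (1/|G|) sum_C |C| * chi_rho(C) * conj(chi(C)) with |G| = 6 for each irreducible chi in the table:
  <chi_rho, chi_1> = (1/6)[1*(4)*conj(1) + 2*(1)*conj(1) + 3*(2)*conj(1)]
      = (1/6)[(4) + (2) + (6)] = 12/6 = 2
  <chi_rho, chi_2> = (1/6)[1*(4)*conj(1) + 2*(1)*conj(1) + 3*(2)*conj(-1)]
      = (1/6)[(4) + (2) + (-6)] = 0/6 = 0
  <chi_rho, chi_3> = (1/6)[1*(4)*conj(2) + 2*(1)*conj(-1) + 3*(2)*conj(0)]
      = (1/6)[(8) + (-2) + (0)] = 6/6 = 1
Dimension check: dim(rho) = sum (mult * dim) = 2*1 + 0*1 + 1*2 = 4 = chi_rho(e) = 4.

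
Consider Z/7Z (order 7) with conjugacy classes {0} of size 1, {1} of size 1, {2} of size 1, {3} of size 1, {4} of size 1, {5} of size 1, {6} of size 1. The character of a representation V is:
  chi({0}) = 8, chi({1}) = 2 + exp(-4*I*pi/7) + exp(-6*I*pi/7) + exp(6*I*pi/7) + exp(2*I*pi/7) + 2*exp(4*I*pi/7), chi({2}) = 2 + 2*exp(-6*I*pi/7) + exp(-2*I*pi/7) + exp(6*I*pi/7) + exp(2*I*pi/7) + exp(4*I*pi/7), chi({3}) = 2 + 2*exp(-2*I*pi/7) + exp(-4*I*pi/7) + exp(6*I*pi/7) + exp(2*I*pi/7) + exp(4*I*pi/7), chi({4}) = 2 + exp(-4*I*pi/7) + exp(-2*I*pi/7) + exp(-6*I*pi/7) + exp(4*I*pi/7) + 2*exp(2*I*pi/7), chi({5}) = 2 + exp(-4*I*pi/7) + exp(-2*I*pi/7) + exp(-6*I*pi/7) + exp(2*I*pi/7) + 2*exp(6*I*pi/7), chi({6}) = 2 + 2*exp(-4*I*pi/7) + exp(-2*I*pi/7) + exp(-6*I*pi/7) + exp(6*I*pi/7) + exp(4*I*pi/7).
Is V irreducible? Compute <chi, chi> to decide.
Not irreducible (reducible): <chi, chi> = 12 > 1.

<chi, chi> = (1/|G|) sum_C |C| * |chi(C)|^2 = (1/7)[1*|8|^2 + 1*|2 + exp(-4*I*pi/7) + exp(-6*I*pi/7) + exp(6*I*pi/7) + exp(2*I*pi/7) + 2*exp(4*I*pi/7)|^2 + 1*|2 + 2*exp(-6*I*pi/7) + exp(-2*I*pi/7) + exp(6*I*pi/7) + exp(2*I*pi/7) + exp(4*I*pi/7)|^2 + 1*|2 + 2*exp(-2*I*pi/7) + exp(-4*I*pi/7) + exp(6*I*pi/7) + exp(2*I*pi/7) + exp(4*I*pi/7)|^2 + 1*|2 + exp(-4*I*pi/7) + exp(-2*I*pi/7) + exp(-6*I*pi/7) + exp(4*I*pi/7) + 2*exp(2*I*pi/7)|^2 + 1*|2 + exp(-4*I*pi/7) + exp(-2*I*pi/7) + exp(-6*I*pi/7) + exp(2*I*pi/7) + 2*exp(6*I*pi/7)|^2 + 1*|2 + 2*exp(-4*I*pi/7) + exp(-2*I*pi/7) + exp(-6*I*pi/7) + exp(6*I*pi/7) + exp(4*I*pi/7)|^2]
  = (1/7)[(64) + (12 + 10*exp(-4*I*pi/7) + 8*exp(-2*I*pi/7) + 8*exp(-6*I*pi/7) + 8*exp(6*I*pi/7) + 8*exp(2*I*pi/7) + 10*exp(4*I*pi/7)) + (12 + 8*exp(-4*I*pi/7) + 8*exp(-2*I*pi/7) + 10*exp(-6*I*pi/7) + 10*exp(6*I*pi/7) + 8*exp(2*I*pi/7) + 8*exp(4*I*pi/7)) + (12 + 10*exp(-2*I*pi/7) + 8*exp(-4*I*pi/7) + 8*exp(-6*I*pi/7) + 8*exp(6*I*pi/7) + 8*exp(4*I*pi/7) + 10*exp(2*I*pi/7)) + (12 + 10*exp(-2*I*pi/7) + 8*exp(-4*I*pi/7) + 8*exp(-6*I*pi/7) + 8*exp(6*I*pi/7) + 8*exp(4*I*pi/7) + 10*exp(2*I*pi/7)) + (12 + 8*exp(-4*I*pi/7) + 8*exp(-2*I*pi/7) + 10*exp(-6*I*pi/7) + 10*exp(6*I*pi/7) + 8*exp(2*I*pi/7) + 8*exp(4*I*pi/7)) + (12 + 10*exp(-4*I*pi/7) + 8*exp(-2*I*pi/7) + 8*exp(-6*I*pi/7) + 8*exp(6*I*pi/7) + 8*exp(2*I*pi/7) + 10*exp(4*I*pi/7))] = 84/7 = 12.
(Exp terms are combined using exp(i*s)*conj(exp(i*t)) = exp(i*(s-t)), and sums of them are collapsed using the identity that for every m > 1 the m distinct m-th roots of unity sum to 0, e.g. 1 + exp(2*I*pi/3) + exp(-2*I*pi/3) = 0.)
A character is irreducible iff <chi, chi> = 1, so this representation is reducible.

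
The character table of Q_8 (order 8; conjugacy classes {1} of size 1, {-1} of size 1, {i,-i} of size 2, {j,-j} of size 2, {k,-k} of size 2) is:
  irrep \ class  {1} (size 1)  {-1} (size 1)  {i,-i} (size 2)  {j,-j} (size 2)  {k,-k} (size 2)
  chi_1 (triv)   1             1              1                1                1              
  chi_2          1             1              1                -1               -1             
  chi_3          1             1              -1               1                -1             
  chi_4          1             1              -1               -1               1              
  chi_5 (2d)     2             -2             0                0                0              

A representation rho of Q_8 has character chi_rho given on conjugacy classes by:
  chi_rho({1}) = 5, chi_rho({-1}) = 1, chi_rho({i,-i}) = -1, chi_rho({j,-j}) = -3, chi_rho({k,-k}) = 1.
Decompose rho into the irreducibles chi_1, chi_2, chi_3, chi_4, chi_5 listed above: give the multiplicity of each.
Multiplicities: chi_1: 0, chi_2: 1, chi_3: 0, chi_4: 2, chi_5: 1.

Why: Use <chi_rho, chi> = (1/|G|) sum_C |C| * chi_rho(C) * conj(chi(C)) with |G| = 8 for each irreducible chi in the table:
  <chi_rho, chi_1> = (1/8)[1*(5)*conj(1) + 1*(1)*conj(1) + 2*(-1)*conj(1) + 2*(-3)*conj(1) + 2*(1)*conj(1)]
      = (1/8)[(5) + (1) + (-2) + (-6) + (2)] = 0/8 = 0
  <chi_rho, chi_2> = (1/8)[1*(5)*conj(1) + 1*(1)*conj(1) + 2*(-1)*conj(1) + 2*(-3)*conj(-1) + 2*(1)*conj(-1)]
      = (1/8)[(5) + (1) + (-2) + (6) + (-2)] = 8/8 = 1
  <chi_rho, chi_3> = (1/8)[1*(5)*conj(1) + 1*(1)*conj(1) + 2*(-1)*conj(-1) + 2*(-3)*conj(1) + 2*(1)*conj(-1)]
      = (1/8)[(5) + (1) + (2) + (-6) + (-2)] = 0/8 = 0
  <chi_rho, chi_4> = (1/8)[1*(5)*conj(1) + 1*(1)*conj(1) + 2*(-1)*conj(-1) + 2*(-3)*conj(-1) + 2*(1)*conj(1)]
      = (1/8)[(5) + (1) + (2) + (6) + (2)] = 16/8 = 2
  <chi_rho, chi_5> = (1/8)[1*(5)*conj(2) + 1*(1)*conj(-2) + 2*(-1)*conj(0) + 2*(-3)*conj(0) + 2*(1)*conj(0)]
      = (1/8)[(10) + (-2) + (0) + (0) + (0)] = 8/8 = 1
Dimension check: dim(rho) = sum (mult * dim) = 0*1 + 1*1 + 0*1 + 2*1 + 1*2 = 5 = chi_rho(e) = 5.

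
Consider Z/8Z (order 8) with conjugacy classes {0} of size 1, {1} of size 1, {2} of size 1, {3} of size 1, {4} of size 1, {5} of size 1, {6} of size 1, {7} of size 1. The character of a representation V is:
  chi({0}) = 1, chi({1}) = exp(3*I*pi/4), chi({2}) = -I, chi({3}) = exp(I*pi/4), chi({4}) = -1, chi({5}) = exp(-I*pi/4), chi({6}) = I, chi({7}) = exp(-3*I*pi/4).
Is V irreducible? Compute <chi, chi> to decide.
Irreducible: <chi, chi> = 1.

Explanation: <chi, chi> = (1/|G|) sum_C |C| * |chi(C)|^2 = (1/8)[1*|1|^2 + 1*|exp(3*I*pi/4)|^2 + 1*|-I|^2 + 1*|exp(I*pi/4)|^2 + 1*|-1|^2 + 1*|exp(-I*pi/4)|^2 + 1*|I|^2 + 1*|exp(-3*I*pi/4)|^2]
  = (1/8)[(1) + (1) + (1) + (1) + (1) + (1) + (1) + (1)] = 8/8 = 1.
(Exp terms are combined using exp(i*s)*conj(exp(i*t)) = exp(i*(s-t)), and sums of them are collapsed using the identity that for every m > 1 the m distinct m-th roots of unity sum to 0, e.g. 1 + exp(2*I*pi/3) + exp(-2*I*pi/3) = 0.)
A character is irreducible iff <chi, chi> = 1, so this representation is irreducible.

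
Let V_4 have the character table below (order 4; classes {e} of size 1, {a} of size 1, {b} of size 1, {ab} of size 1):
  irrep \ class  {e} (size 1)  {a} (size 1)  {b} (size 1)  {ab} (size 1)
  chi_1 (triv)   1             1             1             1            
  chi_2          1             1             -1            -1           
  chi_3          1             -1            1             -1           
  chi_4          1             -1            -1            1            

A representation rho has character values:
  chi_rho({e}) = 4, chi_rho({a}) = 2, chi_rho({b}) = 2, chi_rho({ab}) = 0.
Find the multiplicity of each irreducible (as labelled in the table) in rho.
Multiplicities: chi_1: 2, chi_2: 1, chi_3: 1, chi_4: 0.

Explanation: Use <chi_rho, chi> = (1/|G|) sum_C |C| * chi_rho(C) * conj(chi(C)) with |G| = 4 for each irreducible chi in the table:
  <chi_rho, chi_1> = (1/4)[1*(4)*conj(1) + 1*(2)*conj(1) + 1*(2)*conj(1) + 1*(0)*conj(1)]
      = (1/4)[(4) + (2) + (2) + (0)] = 8/4 = 2
  <chi_rho, chi_2> = (1/4)[1*(4)*conj(1) + 1*(2)*conj(1) + 1*(2)*conj(-1) + 1*(0)*conj(-1)]
      = (1/4)[(4) + (2) + (-2) + (0)] = 4/4 = 1
  <chi_rho, chi_3> = (1/4)[1*(4)*conj(1) + 1*(2)*conj(-1) + 1*(2)*conj(1) + 1*(0)*conj(-1)]
      = (1/4)[(4) + (-2) + (2) + (0)] = 4/4 = 1
  <chi_rho, chi_4> = (1/4)[1*(4)*conj(1) + 1*(2)*conj(-1) + 1*(2)*conj(-1) + 1*(0)*conj(1)]
      = (1/4)[(4) + (-2) + (-2) + (0)] = 0/4 = 0
Dimension check: dim(rho) = sum (mult * dim) = 2*1 + 1*1 + 1*1 + 0*1 = 4 = chi_rho(e) = 4.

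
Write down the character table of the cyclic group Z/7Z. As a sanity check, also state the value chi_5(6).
Character table of Z/7Z (irreps indexed chi_0,...,chi_6 with chi_k(m) = zeta_7^(k*m), zeta_7 = exp(2*pi*i/7)):
  irrep \ class  {0} (size 1)  {1} (size 1)    {2} (size 1)    {3} (size 1)    {4} (size 1)    {5} (size 1)    {6} (size 1)  
  chi_0          1             1               1               1               1               1               1             
  chi_1          1             exp(2*I*pi/7)   exp(4*I*pi/7)   exp(6*I*pi/7)   exp(-6*I*pi/7)  exp(-4*I*pi/7)  exp(-2*I*pi/7)
  chi_2          1             exp(4*I*pi/7)   exp(-6*I*pi/7)  exp(-2*I*pi/7)  exp(2*I*pi/7)   exp(6*I*pi/7)   exp(-4*I*pi/7)
  chi_3          1             exp(6*I*pi/7)   exp(-2*I*pi/7)  exp(4*I*pi/7)   exp(-4*I*pi/7)  exp(2*I*pi/7)   exp(-6*I*pi/7)
  chi_4          1             exp(-6*I*pi/7)  exp(2*I*pi/7)   exp(-4*I*pi/7)  exp(4*I*pi/7)   exp(-2*I*pi/7)  exp(6*I*pi/7) 
  chi_5          1             exp(-4*I*pi/7)  exp(6*I*pi/7)   exp(2*I*pi/7)   exp(-2*I*pi/7)  exp(-6*I*pi/7)  exp(4*I*pi/7) 
  chi_6          1             exp(-2*I*pi/7)  exp(-4*I*pi/7)  exp(-6*I*pi/7)  exp(6*I*pi/7)   exp(4*I*pi/7)   exp(2*I*pi/7) 

Spot check: chi_5(6) = zeta_7^(5*6) = zeta_7^30 = exp(4*I*pi/7).

Details: Z/7Z is abelian, so all 7 irreducible complex representations are 1-dimensional. They are given by chi_k(m) = zeta_7^(k*m) for k = 0,...,6. Row orthogonality: sum_m chi_k(m) conj(chi_l(m)) = 7 * [k = l].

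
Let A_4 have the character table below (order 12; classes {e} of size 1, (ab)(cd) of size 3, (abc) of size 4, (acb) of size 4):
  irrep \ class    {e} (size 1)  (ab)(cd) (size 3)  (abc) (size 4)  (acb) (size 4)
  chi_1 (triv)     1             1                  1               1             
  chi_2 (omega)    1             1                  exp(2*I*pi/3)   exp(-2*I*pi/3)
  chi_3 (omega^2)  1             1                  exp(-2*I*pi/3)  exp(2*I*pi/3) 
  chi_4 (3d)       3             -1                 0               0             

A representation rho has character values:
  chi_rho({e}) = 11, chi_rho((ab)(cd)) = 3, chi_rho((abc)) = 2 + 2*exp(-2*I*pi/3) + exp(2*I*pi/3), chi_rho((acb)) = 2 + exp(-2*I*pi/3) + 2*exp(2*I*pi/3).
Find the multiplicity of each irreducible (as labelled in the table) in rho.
Multiplicities: chi_1: 2, chi_2: 1, chi_3: 2, chi_4: 2.

Use <chi_rho, chi> = (1/|G|) sum_C |C| * chi_rho(C) * conj(chi(C)) with |G| = 12 for each irreducible chi in the table:
  <chi_rho, chi_1> = (1/12)[1*(11)*conj(1) + 3*(3)*conj(1) + 4*(2 + 2*exp(-2*I*pi/3) + exp(2*I*pi/3))*conj(1) + 4*(2 + exp(-2*I*pi/3) + 2*exp(2*I*pi/3))*conj(1)]
      = (1/12)[(11) + (9) + (8 + 8*exp(-2*I*pi/3) + 4*exp(2*I*pi/3)) + (8 + 4*exp(-2*I*pi/3) + 8*exp(2*I*pi/3))] = 24/12 = 2
  <chi_rho, chi_2> = (1/12)[1*(11)*conj(1) + 3*(3)*conj(1) + 4*(2 + 2*exp(-2*I*pi/3) + exp(2*I*pi/3))*conj(exp(2*I*pi/3)) + 4*(2 + exp(-2*I*pi/3) + 2*exp(2*I*pi/3))*conj(exp(-2*I*pi/3))]
      = (1/12)[(11) + (9) + (-4) + (-4)] = 12/12 = 1
  <chi_rho, chi_3> = (1/12)[1*(11)*conj(1) + 3*(3)*conj(1) + 4*(2 + 2*exp(-2*I*pi/3) + exp(2*I*pi/3))*conj(exp(-2*I*pi/3)) + 4*(2 + exp(-2*I*pi/3) + 2*exp(2*I*pi/3))*conj(exp(2*I*pi/3))]
      = (1/12)[(11) + (9) + (8 + 4*exp(-2*I*pi/3) + 8*exp(2*I*pi/3)) + (8 + 8*exp(-2*I*pi/3) + 4*exp(2*I*pi/3))] = 24/12 = 2
  <chi_rho, chi_4> = (1/12)[1*(11)*conj(3) + 3*(3)*conj(-1) + 4*(2 + 2*exp(-2*I*pi/3) + exp(2*I*pi/3))*conj(0) + 4*(2 + exp(-2*I*pi/3) + 2*exp(2*I*pi/3))*conj(0)]
      = (1/12)[(33) + (-9) + (0) + (0)] = 24/12 = 2
(Exp terms are combined using exp(i*s)*conj(exp(i*t)) = exp(i*(s-t)), and sums of them are collapsed using the identity that for every m > 1 the m distinct m-th roots of unity sum to 0, e.g. 1 + exp(2*I*pi/3) + exp(-2*I*pi/3) = 0.)
Dimension check: dim(rho) = sum (mult * dim) = 2*1 + 1*1 + 2*1 + 2*3 = 11 = chi_rho(e) = 11.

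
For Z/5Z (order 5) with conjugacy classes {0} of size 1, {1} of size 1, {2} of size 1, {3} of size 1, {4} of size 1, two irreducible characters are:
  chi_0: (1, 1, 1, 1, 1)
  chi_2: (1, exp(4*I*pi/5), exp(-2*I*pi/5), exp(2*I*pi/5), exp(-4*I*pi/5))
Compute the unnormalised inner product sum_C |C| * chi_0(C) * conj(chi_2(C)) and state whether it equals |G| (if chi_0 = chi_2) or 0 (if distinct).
Sum = 0; so <chi_0, chi_2> = 0 (distinct irreducibles are orthogonal).

Compute term by term over conjugacy classes (|C| * chi_0(C) * conj(chi_2(C))):
  1*(1)*conj(1) + 1*(1)*conj(exp(4*I*pi/5)) + 1*(1)*conj(exp(-2*I*pi/5)) + 1*(1)*conj(exp(2*I*pi/5)) + 1*(1)*conj(exp(-4*I*pi/5))
  = (1) + (exp(-4*I*pi/5)) + (exp(2*I*pi/5)) + (exp(-2*I*pi/5)) + (exp(4*I*pi/5))
  = 0.
(Exp terms are combined using exp(i*s)*conj(exp(i*t)) = exp(i*(s-t)), and sums of them are collapsed using the identity that for every m > 1 the m distinct m-th roots of unity sum to 0, e.g. 1 + exp(2*I*pi/3) + exp(-2*I*pi/3) = 0.)
Dividing by |G| = 5 gives 0/5 = 0, matching the row-orthogonality relation <chi_0, chi_2> = [chi_0 = chi_2].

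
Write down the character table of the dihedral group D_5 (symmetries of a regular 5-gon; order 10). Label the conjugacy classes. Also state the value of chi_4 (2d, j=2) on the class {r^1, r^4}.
Conjugacy classes: {e} of size 1, {r^1, r^4} of size 2, {r^2, r^3} of size 2, {s, sr, ..., sr^4} of size 5.
Character table:
  irrep \ class              {e} (size 1)  {r^1, r^4} (size 2)  {r^2, r^3} (size 2)  {s, sr, ..., sr^4} (size 5)
  chi_1 (triv)               1             1                    1                    1                          
  chi_2 (sign: r->1, s->-1)  1             1                    1                    -1                         
  chi_3 (2d, j=1)            2             -1/2 + sqrt(5)/2     -sqrt(5)/2 - 1/2     0                          
  chi_4 (2d, j=2)            2             -sqrt(5)/2 - 1/2     -1/2 + sqrt(5)/2     0                          

Spot check: chi_4 (2d, j=2) on {r^1, r^4} = -sqrt(5)/2 - 1/2.

Derivation: D_5 has order 2*5 = 10 with 4 conjugacy classes, hence 4 irreducibles. Sum of squared dims 1 + 1 + 4 + 4 = 10 = |G|. Linear characters come from the abelianisation; the 2-dimensional irreps have character r^k -> 2*cos(2*pi*j*k/5), reflections -> 0.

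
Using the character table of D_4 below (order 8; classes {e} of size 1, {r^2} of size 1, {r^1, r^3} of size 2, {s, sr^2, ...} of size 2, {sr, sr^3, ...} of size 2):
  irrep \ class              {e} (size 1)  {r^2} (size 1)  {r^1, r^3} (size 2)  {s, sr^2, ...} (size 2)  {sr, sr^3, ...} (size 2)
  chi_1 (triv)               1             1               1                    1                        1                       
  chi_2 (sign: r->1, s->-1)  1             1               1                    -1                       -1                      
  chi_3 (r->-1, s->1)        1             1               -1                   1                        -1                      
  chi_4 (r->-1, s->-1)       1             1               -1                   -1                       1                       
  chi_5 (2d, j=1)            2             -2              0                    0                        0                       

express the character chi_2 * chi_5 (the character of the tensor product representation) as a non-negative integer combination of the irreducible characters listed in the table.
chi_2 tensor chi_5 = chi_5 (all other irreducibles have multiplicity 0).

Working: The character of a tensor product is the pointwise product (chi_2 * chi_5)(C) = chi_2(C) * chi_5(C):
  {e}: (1)*(2), {r^2}: (1)*(-2), {r^1, r^3}: (1)*(0), {s, sr^2, ...}: (-1)*(0), {sr, sr^3, ...}: (-1)*(0)
so (chi_2 * chi_5) takes values
  {e} -> 2, {r^2} -> -2, {r^1, r^3} -> 0, {s, sr^2, ...} -> 0, {sr, sr^3, ...} -> 0.
Now take the inner product of this character with each irreducible chi from the table, <chi_2*chi_5, chi> = (1/8) sum_C |C| (chi_2*chi_5)(C) conj(chi(C)):
  <chi_2*chi_5, chi_1> = (1/8)[1*(2)*conj(1) + 1*(-2)*conj(1) + 2*(0)*conj(1) + 2*(0)*conj(1) + 2*(0)*conj(1)]
      = (1/8)[(2) + (-2) + (0) + (0) + (0)] = 0/8 = 0
  <chi_2*chi_5, chi_2> = (1/8)[1*(2)*conj(1) + 1*(-2)*conj(1) + 2*(0)*conj(1) + 2*(0)*conj(-1) + 2*(0)*conj(-1)]
      = (1/8)[(2) + (-2) + (0) + (0) + (0)] = 0/8 = 0
  <chi_2*chi_5, chi_3> = (1/8)[1*(2)*conj(1) + 1*(-2)*conj(1) + 2*(0)*conj(-1) + 2*(0)*conj(1) + 2*(0)*conj(-1)]
      = (1/8)[(2) + (-2) + (0) + (0) + (0)] = 0/8 = 0
  <chi_2*chi_5, chi_4> = (1/8)[1*(2)*conj(1) + 1*(-2)*conj(1) + 2*(0)*conj(-1) + 2*(0)*conj(-1) + 2*(0)*conj(1)]
      = (1/8)[(2) + (-2) + (0) + (0) + (0)] = 0/8 = 0
  <chi_2*chi_5, chi_5> = (1/8)[1*(2)*conj(2) + 1*(-2)*conj(-2) + 2*(0)*conj(0) + 2*(0)*conj(0) + 2*(0)*conj(0)]
      = (1/8)[(4) + (4) + (0) + (0) + (0)] = 8/8 = 1
Hence the multiplicities are chi_5: 1. Dimension check: dim(chi_2)*dim(chi_5) = 1*2 = 2 and sum (mult * dim) = 1*2 = 2.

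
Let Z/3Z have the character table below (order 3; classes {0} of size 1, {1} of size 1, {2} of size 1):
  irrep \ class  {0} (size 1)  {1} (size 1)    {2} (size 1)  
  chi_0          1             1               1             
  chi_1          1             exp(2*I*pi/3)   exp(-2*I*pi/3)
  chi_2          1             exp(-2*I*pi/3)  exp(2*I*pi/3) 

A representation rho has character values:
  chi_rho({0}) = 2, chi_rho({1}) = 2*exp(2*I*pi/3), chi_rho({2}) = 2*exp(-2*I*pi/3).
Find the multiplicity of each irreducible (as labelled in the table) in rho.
Multiplicities: chi_0: 0, chi_1: 2, chi_2: 0.

Why: Use <chi_rho, chi> = (1/|G|) sum_C |C| * chi_rho(C) * conj(chi(C)) with |G| = 3 for each irreducible chi in the table:
  <chi_rho, chi_0> = (1/3)[1*(2)*conj(1) + 1*(2*exp(2*I*pi/3))*conj(1) + 1*(2*exp(-2*I*pi/3))*conj(1)]
      = (1/3)[(2) + (2*exp(2*I*pi/3)) + (2*exp(-2*I*pi/3))] = 0/3 = 0
  <chi_rho, chi_1> = (1/3)[1*(2)*conj(1) + 1*(2*exp(2*I*pi/3))*conj(exp(2*I*pi/3)) + 1*(2*exp(-2*I*pi/3))*conj(exp(-2*I*pi/3))]
      = (1/3)[(2) + (2) + (2)] = 6/3 = 2
  <chi_rho, chi_2> = (1/3)[1*(2)*conj(1) + 1*(2*exp(2*I*pi/3))*conj(exp(-2*I*pi/3)) + 1*(2*exp(-2*I*pi/3))*conj(exp(2*I*pi/3))]
      = (1/3)[(2) + (2*exp(-2*I*pi/3)) + (2*exp(2*I*pi/3))] = 0/3 = 0
(Exp terms are combined using exp(i*s)*conj(exp(i*t)) = exp(i*(s-t)), and sums of them are collapsed using the identity that for every m > 1 the m distinct m-th roots of unity sum to 0, e.g. 1 + exp(2*I*pi/3) + exp(-2*I*pi/3) = 0.)
Dimension check: dim(rho) = sum (mult * dim) = 0*1 + 2*1 + 0*1 = 2 = chi_rho(e) = 2.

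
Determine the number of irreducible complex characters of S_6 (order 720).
11

Explanation: The number of irreducible complex representations of a finite group equals its number of conjugacy classes. Conjugacy classes in S_6 correspond to cycle types, i.e. partitions of 6; there are p(6) = 11 of them, so S_6 (order 720) has exactly 11 irreducible complex representations.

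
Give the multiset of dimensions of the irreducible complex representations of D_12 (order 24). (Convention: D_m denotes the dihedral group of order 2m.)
Dimensions: 1, 1, 1, 1, 2, 2, 2, 2, 2

Explanation: There are 9 irreducibles (= number of conjugacy classes). Their dimensions d_i satisfy sum d_i^2 = |G| = 24: 1 + 1 + 1 + 1 + 4 + 4 + 4 + 4 + 4 = 24.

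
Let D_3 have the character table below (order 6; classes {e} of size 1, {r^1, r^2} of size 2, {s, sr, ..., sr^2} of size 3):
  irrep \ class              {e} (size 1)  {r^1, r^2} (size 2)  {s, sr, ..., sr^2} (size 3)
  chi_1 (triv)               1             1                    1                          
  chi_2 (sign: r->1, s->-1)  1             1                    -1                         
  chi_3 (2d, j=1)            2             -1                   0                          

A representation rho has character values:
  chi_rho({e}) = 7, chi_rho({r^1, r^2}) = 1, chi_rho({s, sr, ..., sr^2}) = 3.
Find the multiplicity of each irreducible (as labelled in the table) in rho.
Multiplicities: chi_1: 3, chi_2: 0, chi_3: 2.

Reasoning: Use <chi_rho, chi> = (1/|G|) sum_C |C| * chi_rho(C) * conj(chi(C)) with |G| = 6 for each irreducible chi in the table:
  <chi_rho, chi_1> = (1/6)[1*(7)*conj(1) + 2*(1)*conj(1) + 3*(3)*conj(1)]
      = (1/6)[(7) + (2) + (9)] = 18/6 = 3
  <chi_rho, chi_2> = (1/6)[1*(7)*conj(1) + 2*(1)*conj(1) + 3*(3)*conj(-1)]
      = (1/6)[(7) + (2) + (-9)] = 0/6 = 0
  <chi_rho, chi_3> = (1/6)[1*(7)*conj(2) + 2*(1)*conj(-1) + 3*(3)*conj(0)]
      = (1/6)[(14) + (-2) + (0)] = 12/6 = 2
Dimension check: dim(rho) = sum (mult * dim) = 3*1 + 0*1 + 2*2 = 7 = chi_rho(e) = 7.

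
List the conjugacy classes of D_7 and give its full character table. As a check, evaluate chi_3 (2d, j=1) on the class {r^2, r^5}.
Conjugacy classes: {e} of size 1, {r^1, r^6} of size 2, {r^2, r^5} of size 2, {r^3, r^4} of size 2, {s, sr, ..., sr^6} of size 7.
Character table:
  irrep \ class              {e} (size 1)  {r^1, r^6} (size 2)  {r^2, r^5} (size 2)  {r^3, r^4} (size 2)  {s, sr, ..., sr^6} (size 7)
  chi_1 (triv)               1             1                    1                    1                    1                          
  chi_2 (sign: r->1, s->-1)  1             1                    1                    1                    -1                         
  chi_3 (2d, j=1)            2             2*cos(2*pi/7)        -2*cos(3*pi/7)       -2*cos(pi/7)         0                          
  chi_4 (2d, j=2)            2             -2*cos(3*pi/7)       -2*cos(pi/7)         2*cos(2*pi/7)        0                          
  chi_5 (2d, j=3)            2             -2*cos(pi/7)         2*cos(2*pi/7)        -2*cos(3*pi/7)       0                          

Spot check: chi_3 (2d, j=1) on {r^2, r^5} = -2*cos(3*pi/7).

Reasoning: D_7 has order 2*7 = 14 with 5 conjugacy classes, hence 5 irreducibles. Sum of squared dims 1 + 1 + 4 + 4 + 4 = 14 = |G|. Linear characters come from the abelianisation; the 2-dimensional irreps have character r^k -> 2*cos(2*pi*j*k/7), reflections -> 0.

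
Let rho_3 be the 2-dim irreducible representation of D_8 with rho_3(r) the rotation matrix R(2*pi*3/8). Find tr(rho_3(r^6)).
chi_{rho_3}(r^6) = 2*cos(2*pi*3*6/8) = 0

Derivation: rho_3(r^6) is rotation by angle 2*pi*3*6/8, whose trace is 2*cos(2*pi*3*6/8) = 0.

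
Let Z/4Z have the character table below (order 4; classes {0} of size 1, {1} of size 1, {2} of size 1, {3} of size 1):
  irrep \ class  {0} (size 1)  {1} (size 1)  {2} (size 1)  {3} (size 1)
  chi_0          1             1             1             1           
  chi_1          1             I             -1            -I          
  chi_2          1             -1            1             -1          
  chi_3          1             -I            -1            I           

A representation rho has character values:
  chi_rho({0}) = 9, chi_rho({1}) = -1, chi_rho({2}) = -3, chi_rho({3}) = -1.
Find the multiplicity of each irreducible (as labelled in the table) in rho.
Multiplicities: chi_0: 1, chi_1: 3, chi_2: 2, chi_3: 3.

Justification: Use <chi_rho, chi> = (1/|G|) sum_C |C| * chi_rho(C) * conj(chi(C)) with |G| = 4 for each irreducible chi in the table:
  <chi_rho, chi_0> = (1/4)[1*(9)*conj(1) + 1*(-1)*conj(1) + 1*(-3)*conj(1) + 1*(-1)*conj(1)]
      = (1/4)[(9) + (-1) + (-3) + (-1)] = 4/4 = 1
  <chi_rho, chi_1> = (1/4)[1*(9)*conj(1) + 1*(-1)*conj(I) + 1*(-3)*conj(-1) + 1*(-1)*conj(-I)]
      = (1/4)[(9) + (I) + (3) + (-I)] = 12/4 = 3
  <chi_rho, chi_2> = (1/4)[1*(9)*conj(1) + 1*(-1)*conj(-1) + 1*(-3)*conj(1) + 1*(-1)*conj(-1)]
      = (1/4)[(9) + (1) + (-3) + (1)] = 8/4 = 2
  <chi_rho, chi_3> = (1/4)[1*(9)*conj(1) + 1*(-1)*conj(-I) + 1*(-3)*conj(-1) + 1*(-1)*conj(I)]
      = (1/4)[(9) + (-I) + (3) + (I)] = 12/4 = 3
(Exp terms are combined using exp(i*s)*conj(exp(i*t)) = exp(i*(s-t)), and sums of them are collapsed using the identity that for every m > 1 the m distinct m-th roots of unity sum to 0, e.g. 1 + exp(2*I*pi/3) + exp(-2*I*pi/3) = 0.)
Dimension check: dim(rho) = sum (mult * dim) = 1*1 + 3*1 + 2*1 + 3*1 = 9 = chi_rho(e) = 9.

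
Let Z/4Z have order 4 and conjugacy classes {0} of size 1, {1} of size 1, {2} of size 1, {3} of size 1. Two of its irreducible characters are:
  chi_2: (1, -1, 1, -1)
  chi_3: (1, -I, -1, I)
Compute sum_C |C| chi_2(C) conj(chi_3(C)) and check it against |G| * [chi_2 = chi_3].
Sum = 0; so <chi_2, chi_3> = 0 (distinct irreducibles are orthogonal).

Solution. Compute term by term over conjugacy classes (|C| * chi_2(C) * conj(chi_3(C))):
  1*(1)*conj(1) + 1*(-1)*conj(-I) + 1*(1)*conj(-1) + 1*(-1)*conj(I)
  = (1) + (-I) + (-1) + (I)
  = 0.
(Exp terms are combined using exp(i*s)*conj(exp(i*t)) = exp(i*(s-t)), and sums of them are collapsed using the identity that for every m > 1 the m distinct m-th roots of unity sum to 0, e.g. 1 + exp(2*I*pi/3) + exp(-2*I*pi/3) = 0.)
Dividing by |G| = 4 gives 0/4 = 0, matching the row-orthogonality relation <chi_2, chi_3> = [chi_2 = chi_3].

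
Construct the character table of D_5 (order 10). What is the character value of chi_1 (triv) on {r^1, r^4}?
Conjugacy classes: {e} of size 1, {r^1, r^4} of size 2, {r^2, r^3} of size 2, {s, sr, ..., sr^4} of size 5.
Character table:
  irrep \ class              {e} (size 1)  {r^1, r^4} (size 2)  {r^2, r^3} (size 2)  {s, sr, ..., sr^4} (size 5)
  chi_1 (triv)               1             1                    1                    1                          
  chi_2 (sign: r->1, s->-1)  1             1                    1                    -1                         
  chi_3 (2d, j=1)            2             -1/2 + sqrt(5)/2     -sqrt(5)/2 - 1/2     0                          
  chi_4 (2d, j=2)            2             -sqrt(5)/2 - 1/2     -1/2 + sqrt(5)/2     0                          

Spot check: chi_1 (triv) on {r^1, r^4} = 1.

Reasoning: D_5 has order 2*5 = 10 with 4 conjugacy classes, hence 4 irreducibles. Sum of squared dims 1 + 1 + 4 + 4 = 10 = |G|. Linear characters come from the abelianisation; the 2-dimensional irreps have character r^k -> 2*cos(2*pi*j*k/5), reflections -> 0.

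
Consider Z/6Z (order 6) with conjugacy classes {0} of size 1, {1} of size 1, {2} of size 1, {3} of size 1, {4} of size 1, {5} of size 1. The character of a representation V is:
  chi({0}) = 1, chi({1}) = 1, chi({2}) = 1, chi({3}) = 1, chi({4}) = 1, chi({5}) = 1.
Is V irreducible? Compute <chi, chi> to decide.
Irreducible: <chi, chi> = 1.

Solution. <chi, chi> = (1/|G|) sum_C |C| * |chi(C)|^2 = (1/6)[1*|1|^2 + 1*|1|^2 + 1*|1|^2 + 1*|1|^2 + 1*|1|^2 + 1*|1|^2]
  = (1/6)[(1) + (1) + (1) + (1) + (1) + (1)] = 6/6 = 1.
(Exp terms are combined using exp(i*s)*conj(exp(i*t)) = exp(i*(s-t)), and sums of them are collapsed using the identity that for every m > 1 the m distinct m-th roots of unity sum to 0, e.g. 1 + exp(2*I*pi/3) + exp(-2*I*pi/3) = 0.)
A character is irreducible iff <chi, chi> = 1, so this representation is irreducible.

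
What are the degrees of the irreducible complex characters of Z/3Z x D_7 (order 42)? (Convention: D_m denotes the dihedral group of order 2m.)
Dimensions: 1, 1, 1, 1, 1, 1, 2, 2, 2, 2, 2, 2, 2, 2, 2

Justification: There are 15 irreducibles (= number of conjugacy classes). Their dimensions d_i satisfy sum d_i^2 = |G| = 42: 1 + 1 + 1 + 1 + 1 + 1 + 4 + 4 + 4 + 4 + 4 + 4 + 4 + 4 + 4 = 42. (For the product with Z/3Z: each of the 3 1-dim characters of Z/3Z tensors with each irrep of D_7, giving 3 copies of each D_7-dimension.)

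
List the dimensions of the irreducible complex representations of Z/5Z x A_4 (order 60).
Dimensions: 1, 1, 1, 1, 1, 1, 1, 1, 1, 1, 1, 1, 1, 1, 1, 3, 3, 3, 3, 3

Solution. There are 20 irreducibles (= number of conjugacy classes). Their dimensions d_i satisfy sum d_i^2 = |G| = 60: 1 + 1 + 1 + 1 + 1 + 1 + 1 + 1 + 1 + 1 + 1 + 1 + 1 + 1 + 1 + 9 + 9 + 9 + 9 + 9 = 60. (For the product with Z/5Z: each of the 5 1-dim characters of Z/5Z tensors with each irrep of A_4, giving 5 copies of each A_4-dimension.)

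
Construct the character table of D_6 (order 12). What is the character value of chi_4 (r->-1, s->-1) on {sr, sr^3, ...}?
Conjugacy classes: {e} of size 1, {r^3} of size 1, {r^1, r^5} of size 2, {r^2, r^4} of size 2, {s, sr^2, ...} of size 3, {sr, sr^3, ...} of size 3.
Character table:
  irrep \ class              {e} (size 1)  {r^3} (size 1)  {r^1, r^5} (size 2)  {r^2, r^4} (size 2)  {s, sr^2, ...} (size 3)  {sr, sr^3, ...} (size 3)
  chi_1 (triv)               1             1               1                    1                    1                        1                       
  chi_2 (sign: r->1, s->-1)  1             1               1                    1                    -1                       -1                      
  chi_3 (r->-1, s->1)        1             -1              -1                   1                    1                        -1                      
  chi_4 (r->-1, s->-1)       1             -1              -1                   1                    -1                       1                       
  chi_5 (2d, j=1)            2             -2              1                    -1                   0                        0                       
  chi_6 (2d, j=2)            2             2               -1                   -1                   0                        0                       

Spot check: chi_4 (r->-1, s->-1) on {sr, sr^3, ...} = 1.

Proof sketch: D_6 has order 2*6 = 12 with 6 conjugacy classes, hence 6 irreducibles. Sum of squared dims 1 + 1 + 1 + 1 + 4 + 4 = 12 = |G|. Linear characters come from the abelianisation; the 2-dimensional irreps have character r^k -> 2*cos(2*pi*j*k/6), reflections -> 0.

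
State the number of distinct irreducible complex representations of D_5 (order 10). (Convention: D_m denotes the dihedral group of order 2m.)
4

Why: The number of irreducible complex representations of a finite group equals its number of conjugacy classes. D_5 has 4 conjugacy classes ((n+3)/2 for n odd), so D_5 (order 10) has exactly 4 irreducible complex representations.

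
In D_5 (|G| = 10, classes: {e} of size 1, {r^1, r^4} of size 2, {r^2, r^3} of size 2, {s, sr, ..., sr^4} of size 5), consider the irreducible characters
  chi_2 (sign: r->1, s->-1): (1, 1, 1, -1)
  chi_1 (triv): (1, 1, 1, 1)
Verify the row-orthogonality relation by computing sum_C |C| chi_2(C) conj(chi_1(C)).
Sum = 0; so <chi_2, chi_1> = 0 (distinct irreducibles are orthogonal).

Argument: Compute term by term over conjugacy classes (|C| * chi_2(C) * conj(chi_1(C))):
  1*(1)*conj(1) + 2*(1)*conj(1) + 2*(1)*conj(1) + 5*(-1)*conj(1)
  = (1) + (2) + (2) + (-5)
  = 0.
Dividing by |G| = 10 gives 0/10 = 0, matching the row-orthogonality relation <chi_2, chi_1> = [chi_2 = chi_1].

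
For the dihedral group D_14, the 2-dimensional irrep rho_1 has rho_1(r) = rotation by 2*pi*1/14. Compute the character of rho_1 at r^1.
chi_{rho_1}(r^1) = 2*cos(2*pi*1*1/14) = 2*cos(pi/7)

rho_1(r^1) is rotation by angle 2*pi*1*1/14, whose trace is 2*cos(2*pi*1*1/14) = 2*cos(pi/7).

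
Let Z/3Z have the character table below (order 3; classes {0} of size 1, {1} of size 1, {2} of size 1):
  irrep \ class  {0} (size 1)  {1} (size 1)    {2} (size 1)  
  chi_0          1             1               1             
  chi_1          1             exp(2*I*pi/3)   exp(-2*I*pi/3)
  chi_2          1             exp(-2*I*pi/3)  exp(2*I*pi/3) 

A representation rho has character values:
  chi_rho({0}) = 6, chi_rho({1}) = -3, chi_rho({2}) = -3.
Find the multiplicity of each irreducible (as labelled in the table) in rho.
Multiplicities: chi_0: 0, chi_1: 3, chi_2: 3.

Details: Use <chi_rho, chi> = (1/|G|) sum_C |C| * chi_rho(C) * conj(chi(C)) with |G| = 3 for each irreducible chi in the table:
  <chi_rho, chi_0> = (1/3)[1*(6)*conj(1) + 1*(-3)*conj(1) + 1*(-3)*conj(1)]
      = (1/3)[(6) + (-3) + (-3)] = 0/3 = 0
  <chi_rho, chi_1> = (1/3)[1*(6)*conj(1) + 1*(-3)*conj(exp(2*I*pi/3)) + 1*(-3)*conj(exp(-2*I*pi/3))]
      = (1/3)[(6) + (3 + 3*exp(2*I*pi/3)) + (3 + 3*exp(-2*I*pi/3))] = 9/3 = 3
  <chi_rho, chi_2> = (1/3)[1*(6)*conj(1) + 1*(-3)*conj(exp(-2*I*pi/3)) + 1*(-3)*conj(exp(2*I*pi/3))]
      = (1/3)[(6) + (3 + 3*exp(-2*I*pi/3)) + (3 + 3*exp(2*I*pi/3))] = 9/3 = 3
(Exp terms are combined using exp(i*s)*conj(exp(i*t)) = exp(i*(s-t)), and sums of them are collapsed using the identity that for every m > 1 the m distinct m-th roots of unity sum to 0, e.g. 1 + exp(2*I*pi/3) + exp(-2*I*pi/3) = 0.)
Dimension check: dim(rho) = sum (mult * dim) = 0*1 + 3*1 + 3*1 = 6 = chi_rho(e) = 6.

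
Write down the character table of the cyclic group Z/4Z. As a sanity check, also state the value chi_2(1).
Character table of Z/4Z (irreps indexed chi_0,...,chi_3 with chi_k(m) = zeta_4^(k*m), zeta_4 = exp(2*pi*i/4)):
  irrep \ class  {0} (size 1)  {1} (size 1)  {2} (size 1)  {3} (size 1)
  chi_0          1             1             1             1           
  chi_1          1             I             -1            -I          
  chi_2          1             -1            1             -1          
  chi_3          1             -I            -1            I           

Spot check: chi_2(1) = zeta_4^(2*1) = zeta_4^2 = -1.

Justification: Z/4Z is abelian, so all 4 irreducible complex representations are 1-dimensional. They are given by chi_k(m) = zeta_4^(k*m) for k = 0,...,3. Row orthogonality: sum_m chi_k(m) conj(chi_l(m)) = 4 * [k = l].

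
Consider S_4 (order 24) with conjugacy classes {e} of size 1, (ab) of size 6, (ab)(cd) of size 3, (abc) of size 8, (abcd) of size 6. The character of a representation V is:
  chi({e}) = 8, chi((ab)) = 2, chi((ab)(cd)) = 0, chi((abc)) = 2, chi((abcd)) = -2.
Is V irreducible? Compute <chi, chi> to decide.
Not irreducible (reducible): <chi, chi> = 6 > 1.

Details: <chi, chi> = (1/|G|) sum_C |C| * |chi(C)|^2 = (1/24)[1*|8|^2 + 6*|2|^2 + 3*|0|^2 + 8*|2|^2 + 6*|-2|^2]
  = (1/24)[(64) + (24) + (0) + (32) + (24)] = 144/24 = 6.
A character is irreducible iff <chi, chi> = 1, so this representation is reducible.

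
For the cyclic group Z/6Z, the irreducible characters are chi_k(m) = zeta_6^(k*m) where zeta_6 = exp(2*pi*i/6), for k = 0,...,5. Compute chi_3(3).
chi_3(3) = zeta_6^9 = -1

chi_3(3) = zeta_6^(3*3) = zeta_6^9. Since zeta_6^6 = 1, this equals zeta_6^3 = exp(2*pi*i*3/6) = -1.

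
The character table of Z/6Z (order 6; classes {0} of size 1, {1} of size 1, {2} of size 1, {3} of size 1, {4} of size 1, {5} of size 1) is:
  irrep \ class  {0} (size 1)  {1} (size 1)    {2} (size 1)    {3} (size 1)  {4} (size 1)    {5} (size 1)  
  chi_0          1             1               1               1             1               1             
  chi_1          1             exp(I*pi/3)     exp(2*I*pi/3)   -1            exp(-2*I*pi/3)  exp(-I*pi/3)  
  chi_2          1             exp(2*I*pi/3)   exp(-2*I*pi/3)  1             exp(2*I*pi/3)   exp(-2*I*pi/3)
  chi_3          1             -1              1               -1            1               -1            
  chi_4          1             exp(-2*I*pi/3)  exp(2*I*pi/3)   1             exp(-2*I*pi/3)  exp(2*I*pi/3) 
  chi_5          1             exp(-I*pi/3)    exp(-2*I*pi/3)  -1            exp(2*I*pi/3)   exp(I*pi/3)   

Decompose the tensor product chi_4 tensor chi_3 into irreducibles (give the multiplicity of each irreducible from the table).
chi_4 tensor chi_3 = chi_1 (all other irreducibles have multiplicity 0).

Solution. The character of a tensor product is the pointwise product (chi_4 * chi_3)(C) = chi_4(C) * chi_3(C):
  {0}: (1)*(1), {1}: (exp(-2*I*pi/3))*(-1), {2}: (exp(2*I*pi/3))*(1), {3}: (1)*(-1), {4}: (exp(-2*I*pi/3))*(1), {5}: (exp(2*I*pi/3))*(-1)
so (chi_4 * chi_3) takes values
  {0} -> 1, {1} -> -exp(-2*I*pi/3), {2} -> exp(2*I*pi/3), {3} -> -1, {4} -> exp(-2*I*pi/3), {5} -> -exp(2*I*pi/3).
Now take the inner product of this character with each irreducible chi from the table, <chi_4*chi_3, chi> = (1/6) sum_C |C| (chi_4*chi_3)(C) conj(chi(C)):
  <chi_4*chi_3, chi_0> = (1/6)[1*(1)*conj(1) + 1*(-exp(-2*I*pi/3))*conj(1) + 1*(exp(2*I*pi/3))*conj(1) + 1*(-1)*conj(1) + 1*(exp(-2*I*pi/3))*conj(1) + 1*(-exp(2*I*pi/3))*conj(1)]
      = (1/6)[(1) + (-exp(-2*I*pi/3)) + (exp(2*I*pi/3)) + (-1) + (exp(-2*I*pi/3)) + (-exp(2*I*pi/3))] = 0/6 = 0
  <chi_4*chi_3, chi_1> = (1/6)[1*(1)*conj(1) + 1*(-exp(-2*I*pi/3))*conj(exp(I*pi/3)) + 1*(exp(2*I*pi/3))*conj(exp(2*I*pi/3)) + 1*(-1)*conj(-1) + 1*(exp(-2*I*pi/3))*conj(exp(-2*I*pi/3)) + 1*(-exp(2*I*pi/3))*conj(exp(-I*pi/3))]
      = (1/6)[(1) + (1) + (1) + (1) + (1) + (1)] = 6/6 = 1
  <chi_4*chi_3, chi_2> = (1/6)[1*(1)*conj(1) + 1*(-exp(-2*I*pi/3))*conj(exp(2*I*pi/3)) + 1*(exp(2*I*pi/3))*conj(exp(-2*I*pi/3)) + 1*(-1)*conj(1) + 1*(exp(-2*I*pi/3))*conj(exp(2*I*pi/3)) + 1*(-exp(2*I*pi/3))*conj(exp(-2*I*pi/3))]
      = (1/6)[(1) + (-exp(2*I*pi/3)) + (exp(-2*I*pi/3)) + (-1) + (exp(2*I*pi/3)) + (-exp(-2*I*pi/3))] = 0/6 = 0
  <chi_4*chi_3, chi_3> = (1/6)[1*(1)*conj(1) + 1*(-exp(-2*I*pi/3))*conj(-1) + 1*(exp(2*I*pi/3))*conj(1) + 1*(-1)*conj(-1) + 1*(exp(-2*I*pi/3))*conj(1) + 1*(-exp(2*I*pi/3))*conj(-1)]
      = (1/6)[(1) + (exp(-2*I*pi/3)) + (exp(2*I*pi/3)) + (1) + (exp(-2*I*pi/3)) + (exp(2*I*pi/3))] = 0/6 = 0
  <chi_4*chi_3, chi_4> = (1/6)[1*(1)*conj(1) + 1*(-exp(-2*I*pi/3))*conj(exp(-2*I*pi/3)) + 1*(exp(2*I*pi/3))*conj(exp(2*I*pi/3)) + 1*(-1)*conj(1) + 1*(exp(-2*I*pi/3))*conj(exp(-2*I*pi/3)) + 1*(-exp(2*I*pi/3))*conj(exp(2*I*pi/3))]
      = (1/6)[(1) + (-1) + (1) + (-1) + (1) + (-1)] = 0/6 = 0
  <chi_4*chi_3, chi_5> = (1/6)[1*(1)*conj(1) + 1*(-exp(-2*I*pi/3))*conj(exp(-I*pi/3)) + 1*(exp(2*I*pi/3))*conj(exp(-2*I*pi/3)) + 1*(-1)*conj(-1) + 1*(exp(-2*I*pi/3))*conj(exp(2*I*pi/3)) + 1*(-exp(2*I*pi/3))*conj(exp(I*pi/3))]
      = (1/6)[(1) + (-exp(-I*pi/3)) + (exp(-2*I*pi/3)) + (1) + (exp(2*I*pi/3)) + (-exp(I*pi/3))] = 0/6 = 0
(Exp terms are combined using exp(i*s)*conj(exp(i*t)) = exp(i*(s-t)), and sums of them are collapsed using the identity that for every m > 1 the m distinct m-th roots of unity sum to 0, e.g. 1 + exp(2*I*pi/3) + exp(-2*I*pi/3) = 0.)
Hence the multiplicities are chi_1: 1. Dimension check: dim(chi_4)*dim(chi_3) = 1*1 = 1 and sum (mult * dim) = 1*1 = 1.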